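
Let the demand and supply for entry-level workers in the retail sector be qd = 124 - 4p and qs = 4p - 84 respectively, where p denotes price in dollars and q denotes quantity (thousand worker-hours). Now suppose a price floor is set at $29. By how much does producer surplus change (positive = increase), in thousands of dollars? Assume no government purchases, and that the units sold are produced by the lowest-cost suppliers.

6

Setting quantity demanded equal to quantity supplied, 124 - 4p = 4p - 84, gives p* = 26 and q* = 20.
Since 29 > 26, the floor is binding.
At p = 29: qd = 124 - 4·29 = 8 and qs = 4·29 - 84 = 32.
Producer surplus without the control is ½ · (26 - 21) · 20 = 50.
With the floor, 8 units are sold at 29. The supply price at q = 8 is 23, so PS = ½ · [(29 - 21) + (29 - 23)] · 8 = 56.
Change in producer surplus = 56 - 50 = 6.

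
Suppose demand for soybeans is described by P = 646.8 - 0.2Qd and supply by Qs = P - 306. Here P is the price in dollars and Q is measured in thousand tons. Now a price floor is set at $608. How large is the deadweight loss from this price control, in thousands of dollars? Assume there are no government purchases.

Rearranging demand gives Qd = 3234 - 5P. Equilibrium: 3234 - 5P = P - 306, so 3540 = 6P and P* = 590, Q* = 284.
Since 608 > 590, the floor is binding.
At P = 608: Qd = 3234 - 5·608 = 194 and Qs = 608 - 306 = 302.
Quantity traded falls to 194. At Q = 194 the demand price is (3234 - 194)/5 = 608 and the supply price is 306 + 194 = 500.
Deadweight loss = ½ · (608 - 500) · (284 - 194) = ½ · 108 · 90 = 4860.

4860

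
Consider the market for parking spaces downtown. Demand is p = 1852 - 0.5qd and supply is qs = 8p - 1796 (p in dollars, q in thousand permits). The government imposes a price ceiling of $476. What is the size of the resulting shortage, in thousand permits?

740

Rearranging demand gives qd = 3704 - 2p. In a free market, 3704 - 2p = 8p - 1796 gives the equilibrium p* = 550, q* = 2604.
Since 476 < 550, the ceiling is binding.
At p = 476: qd = 3704 - 2·476 = 2752 and qs = 8·476 - 1796 = 2012.
Shortage = qd - qs = 2752 - 2012 = 740.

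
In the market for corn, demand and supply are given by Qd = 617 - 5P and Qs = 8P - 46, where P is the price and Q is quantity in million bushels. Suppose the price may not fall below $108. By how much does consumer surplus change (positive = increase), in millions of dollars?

Equilibrium: 617 - 5P = 8P - 46, so 663 = 13P and P* = 51, Q* = 362.
The floor of 108 is above the equilibrium price 51, so it binds.
At P = 108: Qd = 617 - 5·108 = 77 and Qs = 8·108 - 46 = 818.
Consumer surplus without the control is ½ · (123.4 - 51) · 362 = 13104.4.
With the floor, consumers buy 77 units at 108, so CS = ½ · (123.4 - 108) · 77 = 592.9.
Change in consumer surplus = 592.9 - 13104.4 = -12511.5.

-12511.5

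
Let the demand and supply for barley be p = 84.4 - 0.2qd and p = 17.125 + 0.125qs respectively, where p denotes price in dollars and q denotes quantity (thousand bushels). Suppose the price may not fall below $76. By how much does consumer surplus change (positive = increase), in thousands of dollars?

Rearranging demand gives qd = 422 - 5p; rearranging supply gives qs = 8p - 137. Setting quantity demanded equal to quantity supplied, 422 - 5p = 8p - 137, gives p* = 43 and q* = 207.
Since 76 > 43, the floor is binding.
At p = 76: qd = 422 - 5·76 = 42 and qs = 8·76 - 137 = 471.
Consumer surplus without the control is ½ · (84.4 - 43) · 207 = 4284.9.
With the floor, consumers buy 42 units at 76, so CS = ½ · (84.4 - 76) · 42 = 176.4.
Change in consumer surplus = 176.4 - 4284.9 = -4108.5.

-4108.5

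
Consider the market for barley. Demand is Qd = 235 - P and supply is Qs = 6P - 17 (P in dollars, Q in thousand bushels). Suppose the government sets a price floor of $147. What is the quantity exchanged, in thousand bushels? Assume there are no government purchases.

88

In a free market, 235 - P = 6P - 17 gives the equilibrium P* = 36, Q* = 199.
Because the floor (147) lies above the market-clearing price, it is binding.
At P = 147: Qd = 235 - 147 = 88 and Qs = 6·147 - 17 = 865.
The quantity actually transacted is the short side, demand: 88.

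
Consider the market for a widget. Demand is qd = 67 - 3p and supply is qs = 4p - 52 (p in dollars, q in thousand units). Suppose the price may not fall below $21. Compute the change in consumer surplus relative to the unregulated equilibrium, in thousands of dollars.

-40

Equilibrium: 67 - 3p = 4p - 52, so 119 = 7p and p* = 17, q* = 16.
Since 21 > 17, the floor is binding.
At p = 21: qd = 67 - 3·21 = 4 and qs = 4·21 - 52 = 32.
Consumer surplus without the control is ½ · (67/3 - 17) · 16 = 128/3.
With the floor, consumers buy 4 units at 21, so CS = ½ · (67/3 - 21) · 4 = 8/3.
Change in consumer surplus = 8/3 - 128/3 = -40.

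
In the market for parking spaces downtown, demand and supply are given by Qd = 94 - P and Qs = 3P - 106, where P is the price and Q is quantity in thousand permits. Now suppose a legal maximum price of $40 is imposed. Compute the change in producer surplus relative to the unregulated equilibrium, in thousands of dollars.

-290

Without the control the market clears where 94 - P = 3P - 106, i.e. P* = 50 and Q* = 44.
Because the ceiling (40) lies below the market-clearing price, it is binding.
At P = 40: Qd = 94 - 40 = 54 and Qs = 3·40 - 106 = 14.
Producer surplus without the control is ½ · (50 - 106/3) · 44 = 968/3.
With the ceiling, producers sell 14 units at 40, so PS = ½ · (40 - 106/3) · 14 = 98/3.
Change in producer surplus = 98/3 - 968/3 = -290.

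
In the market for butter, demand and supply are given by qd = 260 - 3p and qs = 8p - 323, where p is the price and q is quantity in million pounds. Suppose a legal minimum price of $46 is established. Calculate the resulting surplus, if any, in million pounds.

Equilibrium: 260 - 3p = 8p - 323, so 583 = 11p and p* = 53, q* = 101.
The floor of 46 is below the equilibrium price 53, so it is not binding; the market clears at p* = 53, q* = 101.
Since the control does not bind, there is no surplus.

0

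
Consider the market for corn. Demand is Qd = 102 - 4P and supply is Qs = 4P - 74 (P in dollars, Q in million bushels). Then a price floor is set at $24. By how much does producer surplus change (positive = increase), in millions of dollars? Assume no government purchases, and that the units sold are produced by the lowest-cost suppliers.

4

Without the control the market clears where 102 - 4P = 4P - 74, i.e. P* = 22 and Q* = 14.
Because the floor (24) lies above the market-clearing price, it is binding.
At P = 24: Qd = 102 - 4·24 = 6 and Qs = 4·24 - 74 = 22.
Producer surplus without the control is ½ · (22 - 18.5) · 14 = 24.5.
With the floor, 6 units are sold at 24. The supply price at Q = 6 is 20, so PS = ½ · [(24 - 18.5) + (24 - 20)] · 6 = 28.5.
Change in producer surplus = 28.5 - 24.5 = 4.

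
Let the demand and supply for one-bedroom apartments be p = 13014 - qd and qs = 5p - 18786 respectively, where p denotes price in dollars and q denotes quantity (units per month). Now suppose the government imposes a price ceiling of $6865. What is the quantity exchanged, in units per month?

Rearranging demand gives qd = 13014 - p. In a free market, 13014 - p = 5p - 18786 gives the equilibrium p* = 5300, q* = 7714.
Since 6865 is above p* = 5300, the ceiling does not bind and the free-market outcome prevails.

7714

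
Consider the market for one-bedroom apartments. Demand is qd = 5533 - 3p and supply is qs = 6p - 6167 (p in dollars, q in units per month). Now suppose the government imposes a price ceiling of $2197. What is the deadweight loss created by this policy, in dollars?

0

Setting quantity demanded equal to quantity supplied, 5533 - 3p = 6p - 6167, gives p* = 1300 and q* = 1633.
Since 2197 is above p* = 1300, the ceiling does not bind and the free-market outcome prevails.
Since the control does not bind, no trades are prevented and deadweight loss is zero.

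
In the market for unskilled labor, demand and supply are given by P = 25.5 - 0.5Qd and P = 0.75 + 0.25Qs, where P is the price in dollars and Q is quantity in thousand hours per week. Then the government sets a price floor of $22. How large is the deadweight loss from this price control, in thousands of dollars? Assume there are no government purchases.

253.5

Rearranging demand gives Qd = 51 - 2P; rearranging supply gives Qs = 4P - 3. Without the control the market clears where 51 - 2P = 4P - 3, i.e. P* = 9 and Q* = 33.
The floor of 22 is above the equilibrium price 9, so it binds.
At P = 22: Qd = 51 - 2·22 = 7 and Qs = 4·22 - 3 = 85.
Quantity traded falls to 7. At Q = 7 the demand price is (51 - 7)/2 = 22 and the supply price is (3 + 7)/4 = 2.5.
Deadweight loss = ½ · (22 - 2.5) · (33 - 7) = ½ · 19.5 · 26 = 253.5.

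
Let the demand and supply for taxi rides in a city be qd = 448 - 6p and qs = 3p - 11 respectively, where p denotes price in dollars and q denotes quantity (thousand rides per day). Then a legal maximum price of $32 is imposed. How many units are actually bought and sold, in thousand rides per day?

85

Equilibrium: 448 - 6p = 3p - 11, so 459 = 9p and p* = 51, q* = 142.
Since 32 < 51, the ceiling is binding.
At p = 32: qd = 448 - 6·32 = 256 and qs = 3·32 - 11 = 85.
The quantity actually transacted is the short side, supply: 85.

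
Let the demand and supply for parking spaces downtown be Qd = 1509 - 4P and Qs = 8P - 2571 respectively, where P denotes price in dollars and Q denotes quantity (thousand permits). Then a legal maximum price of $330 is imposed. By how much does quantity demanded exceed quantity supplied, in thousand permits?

Without the control the market clears where 1509 - 4P = 8P - 2571, i.e. P* = 340 and Q* = 149.
The ceiling of 330 is below the equilibrium price 340, so it binds.
At P = 330: Qd = 1509 - 4·330 = 189 and Qs = 8·330 - 2571 = 69.
Shortage = Qd - Qs = 189 - 69 = 120.

120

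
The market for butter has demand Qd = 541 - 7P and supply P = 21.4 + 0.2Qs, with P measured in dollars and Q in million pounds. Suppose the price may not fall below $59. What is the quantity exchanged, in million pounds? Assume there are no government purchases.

Rearranging supply gives Qs = 5P - 107. Equilibrium: 541 - 7P = 5P - 107, so 648 = 12P and P* = 54, Q* = 163.
Because the floor (59) lies above the market-clearing price, it is binding.
At P = 59: Qd = 541 - 7·59 = 128 and Qs = 5·59 - 107 = 188.
The quantity actually transacted is the short side, demand: 128.

128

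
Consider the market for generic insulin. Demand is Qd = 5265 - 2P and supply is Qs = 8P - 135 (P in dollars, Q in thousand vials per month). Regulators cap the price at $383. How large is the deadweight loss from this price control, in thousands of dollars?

Equilibrium: 5265 - 2P = 8P - 135, so 5400 = 10P and P* = 540, Q* = 4185.
Since 383 < 540, the ceiling is binding.
At P = 383: Qd = 5265 - 2·383 = 4499 and Qs = 8·383 - 135 = 2929.
Quantity traded falls to 2929. At Q = 2929 the demand price is (5265 - 2929)/2 = 1168 and the supply price is (135 + 2929)/8 = 383.
Deadweight loss = ½ · (1168 - 383) · (4185 - 2929) = ½ · 785 · 1256 = 492980.

492980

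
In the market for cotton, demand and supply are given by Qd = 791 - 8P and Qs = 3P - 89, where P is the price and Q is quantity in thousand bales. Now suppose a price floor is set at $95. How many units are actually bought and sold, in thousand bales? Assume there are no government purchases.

Without the control the market clears where 791 - 8P = 3P - 89, i.e. P* = 80 and Q* = 151.
Since 95 > 80, the floor is binding.
At P = 95: Qd = 791 - 8·95 = 31 and Qs = 3·95 - 89 = 196.
The quantity actually transacted is the short side, demand: 31.

31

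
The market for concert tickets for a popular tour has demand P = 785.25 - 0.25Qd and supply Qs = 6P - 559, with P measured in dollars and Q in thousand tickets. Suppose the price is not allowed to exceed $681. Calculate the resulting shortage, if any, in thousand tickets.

Rearranging demand gives Qd = 3141 - 4P. Setting quantity demanded equal to quantity supplied, 3141 - 4P = 6P - 559, gives P* = 370 and Q* = 1661.
Since 681 is above P* = 370, the ceiling does not bind and the free-market outcome prevails.
Since the control does not bind, there is no shortage.

0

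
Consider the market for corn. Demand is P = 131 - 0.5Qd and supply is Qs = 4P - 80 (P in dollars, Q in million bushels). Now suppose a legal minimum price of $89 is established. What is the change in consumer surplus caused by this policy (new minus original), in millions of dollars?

-3712

Rearranging demand gives Qd = 262 - 2P. Without the control the market clears where 262 - 2P = 4P - 80, i.e. P* = 57 and Q* = 148.
The floor of 89 is above the equilibrium price 57, so it binds.
At P = 89: Qd = 262 - 2·89 = 84 and Qs = 4·89 - 80 = 276.
Consumer surplus without the control is ½ · (131 - 57) · 148 = 5476.
With the floor, consumers buy 84 units at 89, so CS = ½ · (131 - 89) · 84 = 1764.
Change in consumer surplus = 1764 - 5476 = -3712.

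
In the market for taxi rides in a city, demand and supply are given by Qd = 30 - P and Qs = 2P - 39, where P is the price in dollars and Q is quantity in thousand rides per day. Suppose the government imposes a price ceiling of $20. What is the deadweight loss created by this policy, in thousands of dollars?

Equilibrium: 30 - P = 2P - 39, so 69 = 3P and P* = 23, Q* = 7.
Because the ceiling (20) lies below the market-clearing price, it is binding.
At P = 20: Qd = 30 - 20 = 10 and Qs = 2·20 - 39 = 1.
Quantity traded falls to 1. At Q = 1 the demand price is 30 - 1 = 29 and the supply price is (39 + 1)/2 = 20.
Deadweight loss = ½ · (29 - 20) · (7 - 1) = ½ · 9 · 6 = 27.

27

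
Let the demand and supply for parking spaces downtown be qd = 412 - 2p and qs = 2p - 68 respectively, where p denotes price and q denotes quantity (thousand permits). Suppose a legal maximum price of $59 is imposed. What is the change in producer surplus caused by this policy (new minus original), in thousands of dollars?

Without the control the market clears where 412 - 2p = 2p - 68, i.e. p* = 120 and q* = 172.
Because the ceiling (59) lies below the market-clearing price, it is binding.
At p = 59: qd = 412 - 2·59 = 294 and qs = 2·59 - 68 = 50.
Producer surplus without the control is ½ · (120 - 34) · 172 = 7396.
With the ceiling, producers sell 50 units at 59, so PS = ½ · (59 - 34) · 50 = 625.
Change in producer surplus = 625 - 7396 = -6771.

-6771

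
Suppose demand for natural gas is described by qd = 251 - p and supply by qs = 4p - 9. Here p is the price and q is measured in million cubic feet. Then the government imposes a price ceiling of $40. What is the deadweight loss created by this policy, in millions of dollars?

Equilibrium: 251 - p = 4p - 9, so 260 = 5p and p* = 52, q* = 199.
The ceiling of 40 is below the equilibrium price 52, so it binds.
At p = 40: qd = 251 - 40 = 211 and qs = 4·40 - 9 = 151.
Quantity traded falls to 151. At q = 151 the demand price is 251 - 151 = 100 and the supply price is (9 + 151)/4 = 40.
Deadweight loss = ½ · (100 - 40) · (199 - 151) = ½ · 60 · 48 = 1440.

1440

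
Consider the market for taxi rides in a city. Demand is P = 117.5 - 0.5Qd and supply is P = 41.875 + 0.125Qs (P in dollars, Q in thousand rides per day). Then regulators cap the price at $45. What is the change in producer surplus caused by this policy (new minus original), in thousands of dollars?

Rearranging demand gives Qd = 235 - 2P; rearranging supply gives Qs = 8P - 335. Without the control the market clears where 235 - 2P = 8P - 335, i.e. P* = 57 and Q* = 121.
The ceiling of 45 is below the equilibrium price 57, so it binds.
At P = 45: Qd = 235 - 2·45 = 145 and Qs = 8·45 - 335 = 25.
Producer surplus without the control is ½ · (57 - 41.875) · 121 = 915.0625.
With the ceiling, producers sell 25 units at 45, so PS = ½ · (45 - 41.875) · 25 = 39.0625.
Change in producer surplus = 39.0625 - 915.0625 = -876.

-876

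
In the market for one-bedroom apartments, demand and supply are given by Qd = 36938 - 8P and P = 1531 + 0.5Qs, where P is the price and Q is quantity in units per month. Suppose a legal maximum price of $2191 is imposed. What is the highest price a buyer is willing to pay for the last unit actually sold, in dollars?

4452.25

Rearranging supply gives Qs = 2P - 3062. In a free market, 36938 - 8P = 2P - 3062 gives the equilibrium P* = 4000, Q* = 4938.
Since 2191 < 4000, the ceiling is binding.
At P = 2191: Qd = 36938 - 8·2191 = 19410 and Qs = 2·2191 - 3062 = 1320.
Only 1320 units reach the market. On the demand curve, the marginal buyer's willingness to pay at Q = 1320 is (36938 - 1320)/8 = 4452.25.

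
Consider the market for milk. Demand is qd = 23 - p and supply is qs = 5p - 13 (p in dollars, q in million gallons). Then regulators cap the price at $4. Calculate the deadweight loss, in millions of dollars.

60

Equilibrium: 23 - p = 5p - 13, so 36 = 6p and p* = 6, q* = 17.
Since 4 < 6, the ceiling is binding.
At p = 4: qd = 23 - 4 = 19 and qs = 5·4 - 13 = 7.
Quantity traded falls to 7. At q = 7 the demand price is 23 - 7 = 16 and the supply price is (13 + 7)/5 = 4.
Deadweight loss = ½ · (16 - 4) · (17 - 7) = ½ · 12 · 10 = 60.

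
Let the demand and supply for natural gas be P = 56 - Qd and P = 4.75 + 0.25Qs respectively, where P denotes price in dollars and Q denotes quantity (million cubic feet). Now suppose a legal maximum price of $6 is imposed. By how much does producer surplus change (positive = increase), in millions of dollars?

Rearranging demand gives Qd = 56 - P; rearranging supply gives Qs = 4P - 19. Equilibrium: 56 - P = 4P - 19, so 75 = 5P and P* = 15, Q* = 41.
Because the ceiling (6) lies below the market-clearing price, it is binding.
At P = 6: Qd = 56 - 6 = 50 and Qs = 4·6 - 19 = 5.
Producer surplus without the control is ½ · (15 - 4.75) · 41 = 210.125.
With the ceiling, producers sell 5 units at 6, so PS = ½ · (6 - 4.75) · 5 = 3.125.
Change in producer surplus = 3.125 - 210.125 = -207.

-207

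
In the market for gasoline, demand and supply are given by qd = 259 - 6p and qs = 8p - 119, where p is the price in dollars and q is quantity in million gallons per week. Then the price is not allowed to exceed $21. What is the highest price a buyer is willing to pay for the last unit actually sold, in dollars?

Equilibrium: 259 - 6p = 8p - 119, so 378 = 14p and p* = 27, q* = 97.
Because the ceiling (21) lies below the market-clearing price, it is binding.
At p = 21: qd = 259 - 6·21 = 133 and qs = 8·21 - 119 = 49.
Only 49 units reach the market. On the demand curve, the marginal buyer's willingness to pay at q = 49 is (259 - 49)/6 = 35.

35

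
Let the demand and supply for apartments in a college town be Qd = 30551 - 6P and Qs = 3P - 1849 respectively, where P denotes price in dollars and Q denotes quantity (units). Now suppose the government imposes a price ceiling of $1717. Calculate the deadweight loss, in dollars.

7977800.25

Setting quantity demanded equal to quantity supplied, 30551 - 6P = 3P - 1849, gives P* = 3600 and Q* = 8951.
Since 1717 < 3600, the ceiling is binding.
At P = 1717: Qd = 30551 - 6·1717 = 20249 and Qs = 3·1717 - 1849 = 3302.
Quantity traded falls to 3302. At Q = 3302 the demand price is (30551 - 3302)/6 = 4541.5 and the supply price is (1849 + 3302)/3 = 1717.
Deadweight loss = ½ · (4541.5 - 1717) · (8951 - 3302) = ½ · 2824.5 · 5649 = 7977800.25.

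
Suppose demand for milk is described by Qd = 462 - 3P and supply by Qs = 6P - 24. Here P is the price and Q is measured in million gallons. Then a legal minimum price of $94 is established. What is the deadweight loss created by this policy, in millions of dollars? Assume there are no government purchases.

3600

Setting quantity demanded equal to quantity supplied, 462 - 3P = 6P - 24, gives P* = 54 and Q* = 300.
The floor of 94 is above the equilibrium price 54, so it binds.
At P = 94: Qd = 462 - 3·94 = 180 and Qs = 6·94 - 24 = 540.
Quantity traded falls to 180. At Q = 180 the demand price is (462 - 180)/3 = 94 and the supply price is (24 + 180)/6 = 34.
Deadweight loss = ½ · (94 - 34) · (300 - 180) = ½ · 60 · 120 = 3600.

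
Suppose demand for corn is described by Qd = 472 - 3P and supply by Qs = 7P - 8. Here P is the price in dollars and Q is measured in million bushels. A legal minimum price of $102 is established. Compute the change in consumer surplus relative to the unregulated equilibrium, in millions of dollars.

Setting quantity demanded equal to quantity supplied, 472 - 3P = 7P - 8, gives P* = 48 and Q* = 328.
Because the floor (102) lies above the market-clearing price, it is binding.
At P = 102: Qd = 472 - 3·102 = 166 and Qs = 7·102 - 8 = 706.
Consumer surplus without the control is ½ · (472/3 - 48) · 328 = 53792/3.
With the floor, consumers buy 166 units at 102, so CS = ½ · (472/3 - 102) · 166 = 13778/3.
Change in consumer surplus = 13778/3 - 53792/3 = -13338.

-13338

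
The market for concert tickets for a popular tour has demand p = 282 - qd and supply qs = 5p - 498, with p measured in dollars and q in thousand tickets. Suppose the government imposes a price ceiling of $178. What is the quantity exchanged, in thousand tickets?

152

Rearranging demand gives qd = 282 - p. Without the control the market clears where 282 - p = 5p - 498, i.e. p* = 130 and q* = 152.
The ceiling of 178 is above the equilibrium price 130, so it is not binding; the market clears at p* = 130, q* = 152.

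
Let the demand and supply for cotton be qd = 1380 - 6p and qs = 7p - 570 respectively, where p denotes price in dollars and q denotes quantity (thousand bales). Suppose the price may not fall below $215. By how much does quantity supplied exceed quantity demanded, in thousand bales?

Equilibrium: 1380 - 6p = 7p - 570, so 1950 = 13p and p* = 150, q* = 480.
Since 215 > 150, the floor is binding.
At p = 215: qd = 1380 - 6·215 = 90 and qs = 7·215 - 570 = 935.
Surplus = qs - qd = 935 - 90 = 845.

845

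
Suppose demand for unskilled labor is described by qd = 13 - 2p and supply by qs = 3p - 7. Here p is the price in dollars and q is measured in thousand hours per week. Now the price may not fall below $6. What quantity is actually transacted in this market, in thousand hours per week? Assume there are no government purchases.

1

Equilibrium: 13 - 2p = 3p - 7, so 20 = 5p and p* = 4, q* = 5.
Because the floor (6) lies above the market-clearing price, it is binding.
At p = 6: qd = 13 - 2·6 = 1 and qs = 3·6 - 7 = 11.
The quantity actually transacted is the short side, demand: 1.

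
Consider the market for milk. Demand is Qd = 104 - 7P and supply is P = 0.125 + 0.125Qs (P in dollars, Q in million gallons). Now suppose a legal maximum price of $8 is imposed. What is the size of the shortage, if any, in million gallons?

0

Rearranging supply gives Qs = 8P - 1. Setting quantity demanded equal to quantity supplied, 104 - 7P = 8P - 1, gives P* = 7 and Q* = 55.
The ceiling of 8 is above the equilibrium price 7, so it is not binding; the market clears at P* = 7, Q* = 55.
Since the control does not bind, there is no shortage.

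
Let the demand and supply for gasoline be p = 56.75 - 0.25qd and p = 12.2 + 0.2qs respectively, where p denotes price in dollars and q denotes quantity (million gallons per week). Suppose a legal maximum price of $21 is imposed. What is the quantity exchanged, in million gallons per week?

44

Rearranging demand gives qd = 227 - 4p; rearranging supply gives qs = 5p - 61. In a free market, 227 - 4p = 5p - 61 gives the equilibrium p* = 32, q* = 99.
Since 21 < 32, the ceiling is binding.
At p = 21: qd = 227 - 4·21 = 143 and qs = 5·21 - 61 = 44.
The quantity actually transacted is the short side, supply: 44.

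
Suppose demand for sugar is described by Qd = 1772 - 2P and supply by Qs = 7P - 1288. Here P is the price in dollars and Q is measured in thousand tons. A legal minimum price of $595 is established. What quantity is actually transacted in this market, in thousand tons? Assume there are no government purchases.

In a free market, 1772 - 2P = 7P - 1288 gives the equilibrium P* = 340, Q* = 1092.
Since 595 > 340, the floor is binding.
At P = 595: Qd = 1772 - 2·595 = 582 and Qs = 7·595 - 1288 = 2877.
The quantity actually transacted is the short side, demand: 582.

582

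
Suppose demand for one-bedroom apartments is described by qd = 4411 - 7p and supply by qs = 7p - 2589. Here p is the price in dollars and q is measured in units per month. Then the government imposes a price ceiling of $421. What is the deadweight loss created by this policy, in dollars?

43687

Equilibrium: 4411 - 7p = 7p - 2589, so 7000 = 14p and p* = 500, q* = 911.
Since 421 < 500, the ceiling is binding.
At p = 421: qd = 4411 - 7·421 = 1464 and qs = 7·421 - 2589 = 358.
Quantity traded falls to 358. At q = 358 the demand price is (4411 - 358)/7 = 579 and the supply price is (2589 + 358)/7 = 421.
Deadweight loss = ½ · (579 - 421) · (911 - 358) = ½ · 158 · 553 = 43687.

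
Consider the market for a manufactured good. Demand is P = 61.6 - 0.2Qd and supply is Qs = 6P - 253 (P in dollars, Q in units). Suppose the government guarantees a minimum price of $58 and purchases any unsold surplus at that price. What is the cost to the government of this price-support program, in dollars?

4466

Rearranging demand gives Qd = 308 - 5P. Without the control the market clears where 308 - 5P = 6P - 253, i.e. P* = 51 and Q* = 53.
Since 58 > 51, the floor is binding.
At P = 58: Qd = 308 - 5·58 = 18 and Qs = 6·58 - 253 = 95.
Surplus = Qs - Qd = 77.
Government expenditure = surplus × support price = 77 × 58 = 4466.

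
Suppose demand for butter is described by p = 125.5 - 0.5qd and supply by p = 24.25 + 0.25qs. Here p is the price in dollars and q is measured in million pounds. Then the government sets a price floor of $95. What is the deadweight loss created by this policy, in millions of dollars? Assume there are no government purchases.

2053.5

Rearranging demand gives qd = 251 - 2p; rearranging supply gives qs = 4p - 97. Setting quantity demanded equal to quantity supplied, 251 - 2p = 4p - 97, gives p* = 58 and q* = 135.
The floor of 95 is above the equilibrium price 58, so it binds.
At p = 95: qd = 251 - 2·95 = 61 and qs = 4·95 - 97 = 283.
Quantity traded falls to 61. At q = 61 the demand price is (251 - 61)/2 = 95 and the supply price is (97 + 61)/4 = 39.5.
Deadweight loss = ½ · (95 - 39.5) · (135 - 61) = ½ · 55.5 · 74 = 2053.5.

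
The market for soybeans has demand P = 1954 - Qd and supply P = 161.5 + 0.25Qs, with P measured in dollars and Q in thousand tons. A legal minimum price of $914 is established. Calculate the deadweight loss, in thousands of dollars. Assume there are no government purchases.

Rearranging demand gives Qd = 1954 - P; rearranging supply gives Qs = 4P - 646. Equilibrium: 1954 - P = 4P - 646, so 2600 = 5P and P* = 520, Q* = 1434.
The floor of 914 is above the equilibrium price 520, so it binds.
At P = 914: Qd = 1954 - 914 = 1040 and Qs = 4·914 - 646 = 3010.
Quantity traded falls to 1040. At Q = 1040 the demand price is 1954 - 1040 = 914 and the supply price is (646 + 1040)/4 = 421.5.
Deadweight loss = ½ · (914 - 421.5) · (1434 - 1040) = ½ · 492.5 · 394 = 97022.5.

97022.5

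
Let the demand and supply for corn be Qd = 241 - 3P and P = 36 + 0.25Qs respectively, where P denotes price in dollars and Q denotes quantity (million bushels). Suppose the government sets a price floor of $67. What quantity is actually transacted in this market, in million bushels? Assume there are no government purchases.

Rearranging supply gives Qs = 4P - 144. Without the control the market clears where 241 - 3P = 4P - 144, i.e. P* = 55 and Q* = 76.
Since 67 > 55, the floor is binding.
At P = 67: Qd = 241 - 3·67 = 40 and Qs = 4·67 - 144 = 124.
The quantity actually transacted is the short side, demand: 40.

40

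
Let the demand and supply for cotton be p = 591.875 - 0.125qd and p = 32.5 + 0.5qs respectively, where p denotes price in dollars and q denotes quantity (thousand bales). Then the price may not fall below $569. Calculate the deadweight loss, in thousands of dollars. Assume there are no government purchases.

158420

Rearranging demand gives qd = 4735 - 8p; rearranging supply gives qs = 2p - 65. In a free market, 4735 - 8p = 2p - 65 gives the equilibrium p* = 480, q* = 895.
Because the floor (569) lies above the market-clearing price, it is binding.
At p = 569: qd = 4735 - 8·569 = 183 and qs = 2·569 - 65 = 1073.
Quantity traded falls to 183. At q = 183 the demand price is (4735 - 183)/8 = 569 and the supply price is (65 + 183)/2 = 124.
Deadweight loss = ½ · (569 - 124) · (895 - 183) = ½ · 445 · 712 = 158420.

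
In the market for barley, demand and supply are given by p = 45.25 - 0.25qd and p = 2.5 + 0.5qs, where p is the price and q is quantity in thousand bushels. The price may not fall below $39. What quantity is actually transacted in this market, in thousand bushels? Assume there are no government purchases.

25

Rearranging demand gives qd = 181 - 4p; rearranging supply gives qs = 2p - 5. Without the control the market clears where 181 - 4p = 2p - 5, i.e. p* = 31 and q* = 57.
Because the floor (39) lies above the market-clearing price, it is binding.
At p = 39: qd = 181 - 4·39 = 25 and qs = 2·39 - 5 = 73.
The quantity actually transacted is the short side, demand: 25.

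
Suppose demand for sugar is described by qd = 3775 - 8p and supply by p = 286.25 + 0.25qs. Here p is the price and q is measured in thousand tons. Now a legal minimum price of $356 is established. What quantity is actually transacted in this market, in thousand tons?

495

Rearranging supply gives qs = 4p - 1145. In a free market, 3775 - 8p = 4p - 1145 gives the equilibrium p* = 410, q* = 495.
Since 356 is below p* = 410, the floor does not bind and the free-market outcome prevails.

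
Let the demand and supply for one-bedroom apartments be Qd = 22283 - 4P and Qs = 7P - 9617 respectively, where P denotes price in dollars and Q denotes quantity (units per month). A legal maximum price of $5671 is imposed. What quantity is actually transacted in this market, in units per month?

Without the control the market clears where 22283 - 4P = 7P - 9617, i.e. P* = 2900 and Q* = 10683.
Since 5671 is above P* = 2900, the ceiling does not bind and the free-market outcome prevails.

10683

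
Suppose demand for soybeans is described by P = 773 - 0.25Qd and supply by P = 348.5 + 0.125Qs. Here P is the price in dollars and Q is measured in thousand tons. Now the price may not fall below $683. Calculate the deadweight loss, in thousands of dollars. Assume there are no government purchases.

Rearranging demand gives Qd = 3092 - 4P; rearranging supply gives Qs = 8P - 2788. Without the control the market clears where 3092 - 4P = 8P - 2788, i.e. P* = 490 and Q* = 1132.
Since 683 > 490, the floor is binding.
At P = 683: Qd = 3092 - 4·683 = 360 and Qs = 8·683 - 2788 = 2676.
Quantity traded falls to 360. At Q = 360 the demand price is (3092 - 360)/4 = 683 and the supply price is (2788 + 360)/8 = 393.5.
Deadweight loss = ½ · (683 - 393.5) · (1132 - 360) = ½ · 289.5 · 772 = 111747.

111747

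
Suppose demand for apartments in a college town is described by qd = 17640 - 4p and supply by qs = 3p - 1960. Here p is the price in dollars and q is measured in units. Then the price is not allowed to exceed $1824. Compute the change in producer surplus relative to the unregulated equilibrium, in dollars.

Setting quantity demanded equal to quantity supplied, 17640 - 4p = 3p - 1960, gives p* = 2800 and q* = 6440.
Since 1824 < 2800, the ceiling is binding.
At p = 1824: qd = 17640 - 4·1824 = 10344 and qs = 3·1824 - 1960 = 3512.
Producer surplus without the control is ½ · (2800 - 1960/3) · 6440 = 20736800/3.
With the ceiling, producers sell 3512 units at 1824, so PS = ½ · (1824 - 1960/3) · 3512 = 6167072/3.
Change in producer surplus = 6167072/3 - 20736800/3 = -4856576.

-4856576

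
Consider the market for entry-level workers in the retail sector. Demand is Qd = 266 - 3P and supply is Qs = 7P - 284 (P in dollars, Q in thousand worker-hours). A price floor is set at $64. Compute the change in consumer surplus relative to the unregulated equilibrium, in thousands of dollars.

Setting quantity demanded equal to quantity supplied, 266 - 3P = 7P - 284, gives P* = 55 and Q* = 101.
Because the floor (64) lies above the market-clearing price, it is binding.
At P = 64: Qd = 266 - 3·64 = 74 and Qs = 7·64 - 284 = 164.
Consumer surplus without the control is ½ · (266/3 - 55) · 101 = 10201/6.
With the floor, consumers buy 74 units at 64, so CS = ½ · (266/3 - 64) · 74 = 2738/3.
Change in consumer surplus = 2738/3 - 10201/6 = -787.5.

-787.5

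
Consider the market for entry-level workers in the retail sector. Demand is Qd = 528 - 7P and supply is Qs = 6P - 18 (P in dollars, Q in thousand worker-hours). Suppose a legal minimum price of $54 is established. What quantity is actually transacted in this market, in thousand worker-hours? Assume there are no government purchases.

Without the control the market clears where 528 - 7P = 6P - 18, i.e. P* = 42 and Q* = 234.
Since 54 > 42, the floor is binding.
At P = 54: Qd = 528 - 7·54 = 150 and Qs = 6·54 - 18 = 306.
The quantity actually transacted is the short side, demand: 150.

150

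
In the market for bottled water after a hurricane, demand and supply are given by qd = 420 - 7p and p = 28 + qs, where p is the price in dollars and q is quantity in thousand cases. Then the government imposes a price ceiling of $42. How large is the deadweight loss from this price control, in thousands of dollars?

112

Rearranging supply gives qs = p - 28. Equilibrium: 420 - 7p = p - 28, so 448 = 8p and p* = 56, q* = 28.
Because the ceiling (42) lies below the market-clearing price, it is binding.
At p = 42: qd = 420 - 7·42 = 126 and qs = 42 - 28 = 14.
Quantity traded falls to 14. At q = 14 the demand price is (420 - 14)/7 = 58 and the supply price is 28 + 14 = 42.
Deadweight loss = ½ · (58 - 42) · (28 - 14) = ½ · 16 · 14 = 112.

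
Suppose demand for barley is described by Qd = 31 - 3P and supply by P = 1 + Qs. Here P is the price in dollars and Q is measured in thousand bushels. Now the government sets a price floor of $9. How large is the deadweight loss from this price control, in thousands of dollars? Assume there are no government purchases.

Rearranging supply gives Qs = P - 1. Without the control the market clears where 31 - 3P = P - 1, i.e. P* = 8 and Q* = 7.
Because the floor (9) lies above the market-clearing price, it is binding.
At P = 9: Qd = 31 - 3·9 = 4 and Qs = 9 - 1 = 8.
Quantity traded falls to 4. At Q = 4 the demand price is (31 - 4)/3 = 9 and the supply price is 1 + 4 = 5.
Deadweight loss = ½ · (9 - 5) · (7 - 4) = ½ · 4 · 3 = 6.

6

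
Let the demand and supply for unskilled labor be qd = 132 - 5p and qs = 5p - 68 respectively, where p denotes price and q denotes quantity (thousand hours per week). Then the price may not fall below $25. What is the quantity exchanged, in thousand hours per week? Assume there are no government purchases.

Equilibrium: 132 - 5p = 5p - 68, so 200 = 10p and p* = 20, q* = 32.
The floor of 25 is above the equilibrium price 20, so it binds.
At p = 25: qd = 132 - 5·25 = 7 and qs = 5·25 - 68 = 57.
The quantity actually transacted is the short side, demand: 7.

7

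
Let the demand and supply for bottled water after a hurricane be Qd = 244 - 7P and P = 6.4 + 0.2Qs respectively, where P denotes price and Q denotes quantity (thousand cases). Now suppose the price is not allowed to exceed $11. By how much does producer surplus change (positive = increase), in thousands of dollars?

-636

Rearranging supply gives Qs = 5P - 32. Equilibrium: 244 - 7P = 5P - 32, so 276 = 12P and P* = 23, Q* = 83.
Since 11 < 23, the ceiling is binding.
At P = 11: Qd = 244 - 7·11 = 167 and Qs = 5·11 - 32 = 23.
Producer surplus without the control is ½ · (23 - 6.4) · 83 = 688.9.
With the ceiling, producers sell 23 units at 11, so PS = ½ · (11 - 6.4) · 23 = 52.9.
Change in producer surplus = 52.9 - 688.9 = -636.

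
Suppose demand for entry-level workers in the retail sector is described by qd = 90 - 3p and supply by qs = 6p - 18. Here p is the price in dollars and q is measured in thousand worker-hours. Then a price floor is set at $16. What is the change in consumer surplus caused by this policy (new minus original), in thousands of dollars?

Equilibrium: 90 - 3p = 6p - 18, so 108 = 9p and p* = 12, q* = 54.
Since 16 > 12, the floor is binding.
At p = 16: qd = 90 - 3·16 = 42 and qs = 6·16 - 18 = 78.
Consumer surplus without the control is ½ · (30 - 12) · 54 = 486.
With the floor, consumers buy 42 units at 16, so CS = ½ · (30 - 16) · 42 = 294.
Change in consumer surplus = 294 - 486 = -192.

-192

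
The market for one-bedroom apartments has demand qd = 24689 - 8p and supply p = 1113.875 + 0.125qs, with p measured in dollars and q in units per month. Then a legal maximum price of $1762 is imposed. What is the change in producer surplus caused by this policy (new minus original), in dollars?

Rearranging supply gives qs = 8p - 8911. In a free market, 24689 - 8p = 8p - 8911 gives the equilibrium p* = 2100, q* = 7889.
Since 1762 < 2100, the ceiling is binding.
At p = 1762: qd = 24689 - 8·1762 = 10593 and qs = 8·1762 - 8911 = 5185.
Producer surplus without the control is ½ · (2100 - 1113.875) · 7889 = 3889770.0625.
With the ceiling, producers sell 5185 units at 1762, so PS = ½ · (1762 - 1113.875) · 5185 = 1680264.0625.
Change in producer surplus = 1680264.0625 - 3889770.0625 = -2209506.

-2209506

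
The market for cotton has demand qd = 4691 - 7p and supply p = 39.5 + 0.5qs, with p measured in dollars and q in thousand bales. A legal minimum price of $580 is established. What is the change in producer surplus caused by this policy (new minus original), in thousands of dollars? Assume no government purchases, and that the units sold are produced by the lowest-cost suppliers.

925

Rearranging supply gives qs = 2p - 79. Setting quantity demanded equal to quantity supplied, 4691 - 7p = 2p - 79, gives p* = 530 and q* = 981.
Because the floor (580) lies above the market-clearing price, it is binding.
At p = 580: qd = 4691 - 7·580 = 631 and qs = 2·580 - 79 = 1081.
Producer surplus without the control is ½ · (530 - 39.5) · 981 = 240590.25.
With the floor, 631 units are sold at 580. The supply price at q = 631 is 355, so PS = ½ · [(580 - 39.5) + (580 - 355)] · 631 = 241515.25.
Change in producer surplus = 241515.25 - 240590.25 = 925.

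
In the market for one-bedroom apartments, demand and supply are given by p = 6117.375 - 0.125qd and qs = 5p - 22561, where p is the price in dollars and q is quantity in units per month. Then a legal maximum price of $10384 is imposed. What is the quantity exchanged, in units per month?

4939

Rearranging demand gives qd = 48939 - 8p. In a free market, 48939 - 8p = 5p - 22561 gives the equilibrium p* = 5500, q* = 4939.
Since 10384 is above p* = 5500, the ceiling does not bind and the free-market outcome prevails.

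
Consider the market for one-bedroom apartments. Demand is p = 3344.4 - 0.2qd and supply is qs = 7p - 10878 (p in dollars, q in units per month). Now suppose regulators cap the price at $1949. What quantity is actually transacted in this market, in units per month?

Rearranging demand gives qd = 16722 - 5p. Setting quantity demanded equal to quantity supplied, 16722 - 5p = 7p - 10878, gives p* = 2300 and q* = 5222.
Because the ceiling (1949) lies below the market-clearing price, it is binding.
At p = 1949: qd = 16722 - 5·1949 = 6977 and qs = 7·1949 - 10878 = 2765.
The quantity actually transacted is the short side, supply: 2765.

2765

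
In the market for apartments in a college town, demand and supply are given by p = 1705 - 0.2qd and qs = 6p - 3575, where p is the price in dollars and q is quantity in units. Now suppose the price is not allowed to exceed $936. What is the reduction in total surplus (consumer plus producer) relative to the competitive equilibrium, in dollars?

Rearranging demand gives qd = 8525 - 5p. Without the control the market clears where 8525 - 5p = 6p - 3575, i.e. p* = 1100 and q* = 3025.
Since 936 < 1100, the ceiling is binding.
At p = 936: qd = 8525 - 5·936 = 3845 and qs = 6·936 - 3575 = 2041.
Quantity traded falls to 2041. At q = 2041 the demand price is (8525 - 2041)/5 = 1296.8 and the supply price is (3575 + 2041)/6 = 936.
Deadweight loss = ½ · (1296.8 - 936) · (3025 - 2041) = ½ · 360.8 · 984 = 177513.6.

177513.6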